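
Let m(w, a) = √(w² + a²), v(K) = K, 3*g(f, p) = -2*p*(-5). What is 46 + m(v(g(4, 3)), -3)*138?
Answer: 46 + 138*√109 ≈ 1486.8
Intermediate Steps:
g(f, p) = 10*p/3 (g(f, p) = (-2*p*(-5))/3 = (10*p)/3 = 10*p/3)
m(w, a) = √(a² + w²)
46 + m(v(g(4, 3)), -3)*138 = 46 + √((-3)² + ((10/3)*3)²)*138 = 46 + √(9 + 10²)*138 = 46 + √(9 + 100)*138 = 46 + √109*138 = 46 + 138*√109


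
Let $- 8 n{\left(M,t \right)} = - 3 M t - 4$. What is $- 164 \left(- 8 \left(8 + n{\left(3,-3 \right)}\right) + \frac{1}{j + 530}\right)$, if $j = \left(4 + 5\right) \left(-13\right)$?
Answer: $\frac{2776848}{413} \approx 6723.6$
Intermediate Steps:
$j = -117$ ($j = 9 \left(-13\right) = -117$)
$n{\left(M,t \right)} = \frac{1}{2} + \frac{3 M t}{8}$ ($n{\left(M,t \right)} = - \frac{- 3 M t - 4}{8} = - \frac{-4 - 3 M t}{8} = \frac{1}{2} + \frac{3 M t}{8}$)
$- 164 \left(- 8 \left(8 + n{\left(3,-3 \right)}\right) + \frac{1}{j + 530}\right) = - 164 \left(- 8 \left(8 + \left(\frac{1}{2} + \frac{3}{8} \cdot 3 \left(-3\right)\right)\right) + \frac{1}{-117 + 530}\right) = - 164 \left(- 8 \left(8 + \left(\frac{1}{2} - \frac{27}{8}\right)\right) + \frac{1}{413}\right) = - 164 \left(- 8 \left(8 - \frac{23}{8}\right) + \frac{1}{413}\right) = - 164 \left(\left(-8\right) \frac{41}{8} + \frac{1}{413}\right) = - 164 \left(-41 + \frac{1}{413}\right) = \left(-164\right) \left(- \frac{16932}{413}\right) = \frac{2776848}{413}$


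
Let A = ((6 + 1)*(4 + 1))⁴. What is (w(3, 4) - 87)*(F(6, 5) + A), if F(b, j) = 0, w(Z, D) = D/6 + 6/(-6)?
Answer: -393163750/3 ≈ -1.3105e+8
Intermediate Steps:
w(Z, D) = -1 + D/6 (w(Z, D) = D*(⅙) + 6*(-⅙) = D/6 - 1 = -1 + D/6)
A = 1500625 (A = (7*5)⁴ = 35⁴ = 1500625)
(w(3, 4) - 87)*(F(6, 5) + A) = ((-1 + (⅙)*4) - 87)*(0 + 1500625) = ((-1 + ⅔) - 87)*1500625 = (-⅓ - 87)*1500625 = -262/3*1500625 = -393163750/3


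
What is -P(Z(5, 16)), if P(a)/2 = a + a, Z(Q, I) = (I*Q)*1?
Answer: -320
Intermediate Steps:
Z(Q, I) = I*Q
P(a) = 4*a (P(a) = 2*(a + a) = 2*(2*a) = 4*a)
-P(Z(5, 16)) = -4*16*5 = -4*80 = -1*320 = -320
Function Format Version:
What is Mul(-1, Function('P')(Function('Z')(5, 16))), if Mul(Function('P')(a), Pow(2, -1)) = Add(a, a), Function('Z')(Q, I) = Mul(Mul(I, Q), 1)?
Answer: -320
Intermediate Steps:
Function('Z')(Q, I) = Mul(I, Q)
Function('P')(a) = Mul(4, a) (Function('P')(a) = Mul(2, Add(a, a)) = Mul(2, Mul(2, a)) = Mul(4, a))
Mul(-1, Function('P')(Function('Z')(5, 16))) = Mul(-1, Mul(4, Mul(16, 5))) = Mul(-1, Mul(4, 80)) = Mul(-1, 320) = -320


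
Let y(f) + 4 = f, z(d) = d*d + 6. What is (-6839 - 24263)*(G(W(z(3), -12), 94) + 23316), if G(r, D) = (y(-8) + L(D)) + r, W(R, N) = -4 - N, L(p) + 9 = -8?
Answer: -724521090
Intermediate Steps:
z(d) = 6 + d**2 (z(d) = d**2 + 6 = 6 + d**2)
y(f) = -4 + f
L(p) = -17 (L(p) = -9 - 8 = -17)
G(r, D) = -29 + r (G(r, D) = ((-4 - 8) - 17) + r = (-12 - 17) + r = -29 + r)
(-6839 - 24263)*(G(W(z(3), -12), 94) + 23316) = (-6839 - 24263)*((-29 + (-4 - 1*(-12))) + 23316) = -31102*((-29 + (-4 + 12)) + 23316) = -31102*((-29 + 8) + 23316) = -31102*(-21 + 23316) = -31102*23295 = -724521090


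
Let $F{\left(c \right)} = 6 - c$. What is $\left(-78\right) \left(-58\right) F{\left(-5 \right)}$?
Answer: $49764$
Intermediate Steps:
$\left(-78\right) \left(-58\right) F{\left(-5 \right)} = \left(-78\right) \left(-58\right) \left(6 - -5\right) = 4524 \left(6 + 5\right) = 4524 \cdot 11 = 49764$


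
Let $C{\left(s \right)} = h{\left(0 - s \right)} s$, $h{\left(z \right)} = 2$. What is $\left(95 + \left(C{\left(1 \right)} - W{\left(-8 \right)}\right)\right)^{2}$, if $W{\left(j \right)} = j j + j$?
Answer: $1681$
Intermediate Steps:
$W{\left(j \right)} = j + j^{2}$ ($W{\left(j \right)} = j^{2} + j = j + j^{2}$)
$C{\left(s \right)} = 2 s$
$\left(95 + \left(C{\left(1 \right)} - W{\left(-8 \right)}\right)\right)^{2} = \left(95 + \left(2 \cdot 1 - - 8 \left(1 - 8\right)\right)\right)^{2} = \left(95 + \left(2 - \left(-8\right) \left(-7\right)\right)\right)^{2} = \left(95 + \left(2 - 56\right)\right)^{2} = \left(95 - 54\right)^{2} = 41^{2} = 1681$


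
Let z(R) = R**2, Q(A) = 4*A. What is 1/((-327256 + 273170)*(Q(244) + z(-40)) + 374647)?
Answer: -1/138950889 ≈ -7.1968e-9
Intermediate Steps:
1/((-327256 + 273170)*(Q(244) + z(-40)) + 374647) = 1/((-327256 + 273170)*(4*244 + (-40)**2) + 374647) = 1/(-54086*(976 + 1600) + 374647) = 1/(-54086*2576 + 374647) = 1/(-139325536 + 374647) = 1/(-138950889) = -1/138950889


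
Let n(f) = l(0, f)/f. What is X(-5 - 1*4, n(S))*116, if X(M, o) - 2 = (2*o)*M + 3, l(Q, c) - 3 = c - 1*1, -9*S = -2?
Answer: -20300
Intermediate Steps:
S = 2/9 (S = -1/9*(-2) = 2/9 ≈ 0.22222)
l(Q, c) = 2 + c (l(Q, c) = 3 + (c - 1*1) = 3 + (c - 1) = 3 + (-1 + c) = 2 + c)
n(f) = (2 + f)/f
X(M, o) = 5 + 2*M*o (X(M, o) = 2 + ((2*o)*M + 3) = 2 + (2*M*o + 3) = 2 + (3 + 2*M*o) = 5 + 2*M*o)
X(-5 - 1*4, n(S))*116 = (5 + 2*(-5 - 1*4)*((2 + 2/9)/(2/9)))*116 = (5 + 2*(-5 - 4)*((9/2)*(20/9)))*116 = (5 + 2*(-9)*10)*116 = (5 - 180)*116 = -175*116 = -20300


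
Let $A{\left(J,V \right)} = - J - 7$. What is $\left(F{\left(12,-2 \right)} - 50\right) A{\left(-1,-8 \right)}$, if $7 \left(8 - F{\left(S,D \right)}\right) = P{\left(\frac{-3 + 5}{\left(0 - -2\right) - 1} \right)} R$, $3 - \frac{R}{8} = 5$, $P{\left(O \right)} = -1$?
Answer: $\frac{1860}{7} \approx 265.71$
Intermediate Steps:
$R = -16$ ($R = 24 - 40 = -16$)
$F{\left(S,D \right)} = \frac{40}{7}$ ($F{\left(S,D \right)} = 8 - \frac{\left(-1\right) \left(-16\right)}{7} = 8 - \frac{16}{7} = \frac{40}{7}$)
$A{\left(J,V \right)} = -7 - J$
$\left(F{\left(12,-2 \right)} - 50\right) A{\left(-1,-8 \right)} = \left(\frac{40}{7} - 50\right) \left(-7 - -1\right) = - \frac{310 \left(-7 + 1\right)}{7} = \left(- \frac{310}{7}\right) \left(-6\right) = \frac{1860}{7}$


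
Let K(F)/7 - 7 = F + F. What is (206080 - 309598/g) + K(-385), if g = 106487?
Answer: 21375784295/106487 ≈ 2.0074e+5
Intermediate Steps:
K(F) = 49 + 14*F (K(F) = 49 + 7*(F + F) = 49 + 7*(2*F) = 49 + 14*F)
(206080 - 309598/g) + K(-385) = (206080 - 309598/106487) + (49 + 14*(-385)) = (206080 - 309598*1/106487) + (49 - 5390) = (206080 - 309598/106487) - 5341 = 21944531362/106487 - 5341 = 21375784295/106487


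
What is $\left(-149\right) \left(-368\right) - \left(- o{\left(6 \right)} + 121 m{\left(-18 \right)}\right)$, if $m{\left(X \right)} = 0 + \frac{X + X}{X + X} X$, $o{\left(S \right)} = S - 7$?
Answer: $57009$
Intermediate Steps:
$o{\left(S \right)} = -7 + S$
$m{\left(X \right)} = X$ ($m{\left(X \right)} = 0 + \frac{2 X}{2 X} X = 0 + 2 X \frac{1}{2 X} X = 0 + 1 X = 0 + X = X$)
$\left(-149\right) \left(-368\right) - \left(- o{\left(6 \right)} + 121 m{\left(-18 \right)}\right) = \left(-149\right) \left(-368\right) + \left(\left(-7 + 6\right) - -2178\right) = 54832 + \left(-1 + 2178\right) = 54832 + 2177 = 57009$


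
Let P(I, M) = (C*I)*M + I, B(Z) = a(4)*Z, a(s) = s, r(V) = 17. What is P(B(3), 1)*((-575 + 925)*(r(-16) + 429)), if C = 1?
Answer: 3746400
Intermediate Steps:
B(Z) = 4*Z
P(I, M) = I + I*M (P(I, M) = (1*I)*M + I = I*M + I = I + I*M)
P(B(3), 1)*((-575 + 925)*(r(-16) + 429)) = ((4*3)*(1 + 1))*((-575 + 925)*(17 + 429)) = (12*2)*(350*446) = 24*156100 = 3746400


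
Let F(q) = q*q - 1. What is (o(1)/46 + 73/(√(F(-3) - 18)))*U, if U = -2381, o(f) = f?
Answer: -2381/46 + 173813*I*√10/10 ≈ -51.761 + 54965.0*I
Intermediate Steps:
F(q) = -1 + q² (F(q) = q² - 1 = -1 + q²)
(o(1)/46 + 73/(√(F(-3) - 18)))*U = (1/46 + 73/(√((-1 + (-3)²) - 18)))*(-2381) = (1*(1/46) + 73/(√((-1 + 9) - 18)))*(-2381) = (1/46 + 73/(√(8 - 18)))*(-2381) = (1/46 + 73/(√(-10)))*(-2381) = (1/46 + 73/((I*√10)))*(-2381) = (1/46 + 73*(-I*√10/10))*(-2381) = (1/46 - 73*I*√10/10)*(-2381) = -2381/46 + 173813*I*√10/10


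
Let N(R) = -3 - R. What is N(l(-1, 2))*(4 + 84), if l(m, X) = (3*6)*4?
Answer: -6600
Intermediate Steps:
l(m, X) = 72 (l(m, X) = 18*4 = 72)
N(l(-1, 2))*(4 + 84) = (-3 - 1*72)*(4 + 84) = (-3 - 72)*88 = -75*88 = -6600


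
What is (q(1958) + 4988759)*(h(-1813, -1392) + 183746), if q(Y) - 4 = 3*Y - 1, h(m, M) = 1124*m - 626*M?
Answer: -4908098936664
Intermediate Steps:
h(m, M) = -626*M + 1124*m
q(Y) = 3 + 3*Y (q(Y) = 4 + (3*Y - 1) = 4 + (-1 + 3*Y) = 3 + 3*Y)
(q(1958) + 4988759)*(h(-1813, -1392) + 183746) = ((3 + 3*1958) + 4988759)*((-626*(-1392) + 1124*(-1813)) + 183746) = ((3 + 5874) + 4988759)*((871392 - 2037812) + 183746) = (5877 + 4988759)*(-1166420 + 183746) = 4994636*(-982674) = -4908098936664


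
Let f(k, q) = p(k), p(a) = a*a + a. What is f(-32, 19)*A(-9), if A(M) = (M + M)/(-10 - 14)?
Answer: 744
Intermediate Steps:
A(M) = -M/12 (A(M) = (2*M)/(-24) = (2*M)*(-1/24) = -M/12)
p(a) = a + a² (p(a) = a² + a = a + a²)
f(k, q) = k*(1 + k)
f(-32, 19)*A(-9) = (-32*(1 - 32))*(-1/12*(-9)) = -32*(-31)*(¾) = 992*(¾) = 744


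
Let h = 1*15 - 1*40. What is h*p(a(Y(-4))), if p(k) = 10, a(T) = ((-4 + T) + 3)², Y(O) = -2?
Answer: -250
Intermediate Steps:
a(T) = (-1 + T)²
h = -25 (h = 15 - 40 = -25)
h*p(a(Y(-4))) = -25*10 = -250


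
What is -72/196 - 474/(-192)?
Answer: 3295/1568 ≈ 2.1014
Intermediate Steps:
-72/196 - 474/(-192) = -72*1/196 - 474*(-1/192) = -18/49 + 79/32 = 3295/1568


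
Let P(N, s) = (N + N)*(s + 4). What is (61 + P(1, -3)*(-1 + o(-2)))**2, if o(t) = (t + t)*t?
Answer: 5625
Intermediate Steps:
o(t) = 2*t**2 (o(t) = (2*t)*t = 2*t**2)
P(N, s) = 2*N*(4 + s) (P(N, s) = (2*N)*(4 + s) = 2*N*(4 + s))
(61 + P(1, -3)*(-1 + o(-2)))**2 = (61 + (2*1*(4 - 3))*(-1 + 2*(-2)**2))**2 = (61 + (2*1*1)*(-1 + 2*4))**2 = (61 + 2*(-1 + 8))**2 = (61 + 2*7)**2 = (61 + 14)**2 = 75**2 = 5625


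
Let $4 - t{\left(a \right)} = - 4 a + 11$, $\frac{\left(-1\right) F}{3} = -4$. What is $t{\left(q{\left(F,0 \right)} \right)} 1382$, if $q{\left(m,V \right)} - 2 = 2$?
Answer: $12438$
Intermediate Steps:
$F = 12$ ($F = \left(-3\right) \left(-4\right) = 12$)
$q{\left(m,V \right)} = 4$ ($q{\left(m,V \right)} = 2 + 2 = 4$)
$t{\left(a \right)} = -7 + 4 a$ ($t{\left(a \right)} = 4 - \left(- 4 a + 11\right) = 4 - \left(11 - 4 a\right) = 4 + \left(-11 + 4 a\right) = -7 + 4 a$)
$t{\left(q{\left(F,0 \right)} \right)} 1382 = \left(-7 + 4 \cdot 4\right) 1382 = \left(-7 + 16\right) 1382 = 9 \cdot 1382 = 12438$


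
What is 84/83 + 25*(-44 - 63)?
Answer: -221941/83 ≈ -2674.0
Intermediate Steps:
84/83 + 25*(-44 - 63) = 84*(1/83) + 25*(-107) = 84/83 - 2675 = -221941/83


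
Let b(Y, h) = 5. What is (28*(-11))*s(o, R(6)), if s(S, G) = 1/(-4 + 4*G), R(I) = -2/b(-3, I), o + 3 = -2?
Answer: 55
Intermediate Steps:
o = -5 (o = -3 - 2 = -5)
R(I) = -2/5
(28*(-11))*s(o, R(6)) = (28*(-11))*(1/(4*(-1 - 2/5))) = -77/(-7/5) = -77*(-5)/7 = -308*(-5/28) = 55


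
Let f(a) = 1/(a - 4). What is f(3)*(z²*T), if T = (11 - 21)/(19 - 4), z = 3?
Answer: 6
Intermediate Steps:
T = -⅔ (T = -10/15 = -10*1/15 = -⅔ ≈ -0.66667)
f(a) = 1/(-4 + a)
f(3)*(z²*T) = (3²*(-⅔))/(-4 + 3) = (9*(-⅔))/(-1) = -1*(-6) = 6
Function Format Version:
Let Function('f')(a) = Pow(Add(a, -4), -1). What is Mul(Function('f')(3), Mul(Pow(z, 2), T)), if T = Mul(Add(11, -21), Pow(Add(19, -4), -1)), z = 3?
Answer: 6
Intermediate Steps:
T = Rational(-2, 3) (T = Mul(-10, Pow(15, -1)) = Mul(-10, Rational(1, 15)) = Rational(-2, 3) ≈ -0.66667)
Function('f')(a) = Pow(Add(-4, a), -1)
Mul(Function('f')(3), Mul(Pow(z, 2), T)) = Mul(Pow(Add(-4, 3), -1), Mul(Pow(3, 2), Rational(-2, 3))) = Mul(Pow(-1, -1), Mul(9, Rational(-2, 3))) = Mul(-1, -6) = 6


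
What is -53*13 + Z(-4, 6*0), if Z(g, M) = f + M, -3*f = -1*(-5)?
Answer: -2072/3 ≈ -690.67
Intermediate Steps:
f = -5/3 (f = -(-1)*(-5)/3 = -⅓*5 = -5/3 ≈ -1.6667)
Z(g, M) = -5/3 + M
-53*13 + Z(-4, 6*0) = -53*13 + (-5/3 + 6*0) = -689 + (-5/3 + 0) = -689 - 5/3 = -2072/3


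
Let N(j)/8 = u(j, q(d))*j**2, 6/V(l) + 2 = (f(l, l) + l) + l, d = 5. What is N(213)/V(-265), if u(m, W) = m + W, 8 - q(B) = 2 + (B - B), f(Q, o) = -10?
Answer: -7180279416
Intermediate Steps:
q(B) = 6 (q(B) = 8 - (2 + (B - B)) = 8 - (2 + 0) = 8 - 1*2 = 8 - 2 = 6)
V(l) = 6/(-12 + 2*l) (V(l) = 6/(-2 + ((-10 + l) + l)) = 6/(-2 + (-10 + 2*l)) = 6/(-12 + 2*l))
u(m, W) = W + m
N(j) = 8*j**2*(6 + j) (N(j) = 8*((6 + j)*j**2) = 8*(j**2*(6 + j)) = 8*j**2*(6 + j))
N(213)/V(-265) = (8*213**2*(6 + 213))/((3/(-6 - 265))) = (8*45369*219)/((3/(-271))) = 79486488/((3*(-1/271))) = 79486488/(-3/271) = 79486488*(-271/3) = -7180279416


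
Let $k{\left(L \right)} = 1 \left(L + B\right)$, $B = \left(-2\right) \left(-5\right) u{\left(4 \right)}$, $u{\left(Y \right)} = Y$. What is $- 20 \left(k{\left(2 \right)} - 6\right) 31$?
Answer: $-22320$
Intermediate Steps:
$B = 40$ ($B = \left(-2\right) \left(-5\right) 4 = 10 \cdot 4 = 40$)
$k{\left(L \right)} = 40 + L$ ($k{\left(L \right)} = 1 \left(L + 40\right) = 1 \left(40 + L\right) = 40 + L$)
$- 20 \left(k{\left(2 \right)} - 6\right) 31 = - 20 \left(\left(40 + 2\right) - 6\right) 31 = - 20 \left(42 + \left(-11 + 5\right)\right) 31 = - 20 \left(42 - 6\right) 31 = \left(-20\right) 36 \cdot 31 = \left(-720\right) 31 = -22320$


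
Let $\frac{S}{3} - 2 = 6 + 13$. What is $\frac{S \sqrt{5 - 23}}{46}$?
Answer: $\frac{189 i \sqrt{2}}{46} \approx 5.8106 i$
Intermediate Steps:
$S = 63$ ($S = 6 + 3 \left(6 + 13\right) = 6 + 3 \cdot 19 = 6 + 57 = 63$)
$\frac{S \sqrt{5 - 23}}{46} = \frac{63 \sqrt{5 - 23}}{46} = 63 \sqrt{-18} \cdot \frac{1}{46} = 63 \cdot 3 i \sqrt{2} \cdot \frac{1}{46} = 189 i \sqrt{2} \cdot \frac{1}{46} = \frac{189 i \sqrt{2}}{46}$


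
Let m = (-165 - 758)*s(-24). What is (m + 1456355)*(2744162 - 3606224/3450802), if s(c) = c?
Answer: 7000402499020615950/1725401 ≈ 4.0573e+12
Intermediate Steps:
m = 22152 (m = (-165 - 758)*(-24) = -923*(-24) = 22152)
(m + 1456355)*(2744162 - 3606224/3450802) = (22152 + 1456355)*(2744162 - 3606224/3450802) = 1478507*(2744162 - 3606224*1/3450802) = 1478507*(2744162 - 1803112/1725401) = 1478507*(4734778055850/1725401) = 7000402499020615950/1725401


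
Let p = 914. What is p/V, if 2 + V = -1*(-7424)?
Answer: 457/3711 ≈ 0.12315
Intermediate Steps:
V = 7422 (V = -2 - 1*(-7424) = -2 + 7424 = 7422)
p/V = 914/7422 = 914*(1/7422) = 457/3711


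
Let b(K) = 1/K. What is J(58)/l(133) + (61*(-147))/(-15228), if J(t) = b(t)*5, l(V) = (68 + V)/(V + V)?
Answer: 6932807/9862668 ≈ 0.70293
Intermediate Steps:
b(K) = 1/K
l(V) = (68 + V)/(2*V) (l(V) = (68 + V)/((2*V)) = (68 + V)*(1/(2*V)) = (68 + V)/(2*V))
J(t) = 5/t
J(58)/l(133) + (61*(-147))/(-15228) = (5/58)/(((½)*(68 + 133)/133)) + (61*(-147))/(-15228) = (5*(1/58))/(((½)*(1/133)*201)) - 8967*(-1/15228) = 5/(58*(201/266)) + 2989/5076 = (5/58)*(266/201) + 2989/5076 = 665/5829 + 2989/5076 = 6932807/9862668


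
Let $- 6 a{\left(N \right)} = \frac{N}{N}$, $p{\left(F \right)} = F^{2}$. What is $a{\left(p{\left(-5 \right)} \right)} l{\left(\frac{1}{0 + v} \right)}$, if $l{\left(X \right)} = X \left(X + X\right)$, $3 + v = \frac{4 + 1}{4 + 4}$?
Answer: $- \frac{64}{1083} \approx -0.059095$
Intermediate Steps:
$v = - \frac{19}{8}$ ($v = -3 + \frac{4 + 1}{4 + 4} = -3 + \frac{5}{8} = - \frac{19}{8} \approx -2.375$)
$a{\left(N \right)} = - \frac{1}{6}$ ($a{\left(N \right)} = - \frac{N \frac{1}{N}}{6} = \left(- \frac{1}{6}\right) 1 = - \frac{1}{6}$)
$l{\left(X \right)} = 2 X^{2}$ ($l{\left(X \right)} = X 2 X = 2 X^{2}$)
$a{\left(p{\left(-5 \right)} \right)} l{\left(\frac{1}{0 + v} \right)} = - \frac{2 \left(\frac{1}{0 - \frac{19}{8}}\right)^{2}}{6} = - \frac{2 \left(\frac{1}{- \frac{19}{8}}\right)^{2}}{6} = - \frac{2 \left(- \frac{8}{19}\right)^{2}}{6} = - \frac{2 \cdot \frac{64}{361}}{6} = \left(- \frac{1}{6}\right) \frac{128}{361} = - \frac{64}{1083}$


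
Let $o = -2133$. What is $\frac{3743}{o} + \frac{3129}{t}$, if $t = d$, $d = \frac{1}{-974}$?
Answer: $- \frac{6500632661}{2133} \approx -3.0476 \cdot 10^{6}$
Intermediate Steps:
$d = - \frac{1}{974} \approx -0.0010267$
$t = - \frac{1}{974} \approx -0.0010267$
$\frac{3743}{o} + \frac{3129}{t} = \frac{3743}{-2133} + \frac{3129}{- \frac{1}{974}} = 3743 \left(- \frac{1}{2133}\right) + 3129 \left(-974\right) = - \frac{3743}{2133} - 3047646 = - \frac{6500632661}{2133}$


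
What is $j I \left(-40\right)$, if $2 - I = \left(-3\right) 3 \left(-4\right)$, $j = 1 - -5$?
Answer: $8160$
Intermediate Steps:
$j = 6$ ($j = 1 + 5 = 6$)
$I = -34$ ($I = 2 - \left(-3\right) 3 \left(-4\right) = 2 - \left(-9\right) \left(-4\right) = 2 - 36 = -34$)
$j I \left(-40\right) = 6 \left(-34\right) \left(-40\right) = \left(-204\right) \left(-40\right) = 8160$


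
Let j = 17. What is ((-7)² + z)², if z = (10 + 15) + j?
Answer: 8281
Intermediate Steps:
z = 42 (z = (10 + 15) + 17 = 25 + 17 = 42)
((-7)² + z)² = ((-7)² + 42)² = (49 + 42)² = 91² = 8281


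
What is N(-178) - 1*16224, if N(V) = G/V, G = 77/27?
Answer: -77972621/4806 ≈ -16224.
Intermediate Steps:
G = 77/27 (G = 77*(1/27) = 77/27 ≈ 2.8519)
N(V) = 77/(27*V)
N(-178) - 1*16224 = (77/27)/(-178) - 1*16224 = (77/27)*(-1/178) - 16224 = -77/4806 - 16224 = -77972621/4806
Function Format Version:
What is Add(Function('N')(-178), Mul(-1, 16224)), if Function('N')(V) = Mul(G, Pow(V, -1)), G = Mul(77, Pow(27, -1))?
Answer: Rational(-77972621, 4806) ≈ -16224.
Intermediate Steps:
G = Rational(77, 27) (G = Mul(77, Rational(1, 27)) = Rational(77, 27) ≈ 2.8519)
Function('N')(V) = Mul(Rational(77, 27), Pow(V, -1))
Add(Function('N')(-178), Mul(-1, 16224)) = Add(Mul(Rational(77, 27), Pow(-178, -1)), Mul(-1, 16224)) = Add(Mul(Rational(77, 27), Rational(-1, 178)), -16224) = Add(Rational(-77, 4806), -16224) = Rational(-77972621, 4806)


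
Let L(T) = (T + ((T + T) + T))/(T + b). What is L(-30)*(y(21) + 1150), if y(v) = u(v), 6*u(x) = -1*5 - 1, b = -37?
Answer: 137880/67 ≈ 2057.9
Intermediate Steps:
u(x) = -1 (u(x) = (-1*5 - 1)/6 = (-5 - 1)/6 = (⅙)*(-6) = -1)
y(v) = -1
L(T) = 4*T/(-37 + T) (L(T) = (T + ((T + T) + T))/(T - 37) = (T + (2*T + T))/(-37 + T) = (T + 3*T)/(-37 + T) = (4*T)/(-37 + T) = 4*T/(-37 + T))
L(-30)*(y(21) + 1150) = (4*(-30)/(-37 - 30))*(-1 + 1150) = (4*(-30)/(-67))*1149 = (4*(-30)*(-1/67))*1149 = (120/67)*1149 = 137880/67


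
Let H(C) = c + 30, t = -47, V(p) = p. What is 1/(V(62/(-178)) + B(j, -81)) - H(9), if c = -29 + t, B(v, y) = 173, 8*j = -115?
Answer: 706925/15366 ≈ 46.006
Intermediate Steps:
j = -115/8 (j = (⅛)*(-115) = -115/8 ≈ -14.375)
c = -76 (c = -29 - 47 = -76)
H(C) = -46 (H(C) = -76 + 30 = -46)
1/(V(62/(-178)) + B(j, -81)) - H(9) = 1/(62/(-178) + 173) - 1*(-46) = 1/(62*(-1/178) + 173) + 46 = 1/(-31/89 + 173) + 46 = 1/(15366/89) + 46 = 89/15366 + 46 = 706925/15366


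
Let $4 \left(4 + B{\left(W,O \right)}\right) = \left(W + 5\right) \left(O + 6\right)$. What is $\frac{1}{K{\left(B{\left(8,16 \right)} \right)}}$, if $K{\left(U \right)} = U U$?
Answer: $\frac{4}{18225} \approx 0.00021948$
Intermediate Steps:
$B{\left(W,O \right)} = -4 + \frac{\left(5 + W\right) \left(6 + O\right)}{4}$ ($B{\left(W,O \right)} = -4 + \frac{\left(W + 5\right) \left(O + 6\right)}{4} = -4 + \frac{\left(5 + W\right) \left(6 + O\right)}{4}$)
$K{\left(U \right)} = U^{2}$
$\frac{1}{K{\left(B{\left(8,16 \right)} \right)}} = \frac{1}{\left(\frac{7}{2} + \frac{3}{2} \cdot 8 + \frac{5}{4} \cdot 16 + \frac{1}{4} \cdot 16 \cdot 8\right)^{2}} = \frac{1}{\left(\frac{7}{2} + 12 + 20 + 32\right)^{2}} = \frac{1}{\left(\frac{135}{2}\right)^{2}} = \frac{1}{\frac{18225}{4}} = \frac{4}{18225}$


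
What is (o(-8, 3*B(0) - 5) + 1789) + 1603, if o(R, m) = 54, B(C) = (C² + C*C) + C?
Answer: 3446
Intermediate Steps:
B(C) = C + 2*C² (B(C) = (C² + C²) + C = 2*C² + C = C + 2*C²)
(o(-8, 3*B(0) - 5) + 1789) + 1603 = (54 + 1789) + 1603 = 1843 + 1603 = 3446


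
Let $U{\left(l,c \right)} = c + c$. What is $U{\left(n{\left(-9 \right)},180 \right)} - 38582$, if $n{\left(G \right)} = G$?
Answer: $-38222$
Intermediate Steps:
$U{\left(l,c \right)} = 2 c$
$U{\left(n{\left(-9 \right)},180 \right)} - 38582 = 2 \cdot 180 - 38582 = 360 - 38582 = -38222$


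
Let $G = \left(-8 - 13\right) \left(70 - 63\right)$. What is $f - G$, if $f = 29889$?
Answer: $30036$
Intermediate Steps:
$G = -147$ ($G = \left(-21\right) 7 = -147$)
$f - G = 29889 - -147 = 29889 + 147 = 30036$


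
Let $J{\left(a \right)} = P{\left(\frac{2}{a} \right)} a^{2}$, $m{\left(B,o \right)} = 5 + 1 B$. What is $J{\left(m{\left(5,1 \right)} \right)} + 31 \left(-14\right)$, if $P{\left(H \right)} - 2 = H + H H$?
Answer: $-210$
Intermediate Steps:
$m{\left(B,o \right)} = 5 + B$
$P{\left(H \right)} = 2 + H + H^{2}$ ($P{\left(H \right)} = 2 + \left(H + H H\right) = 2 + \left(H + H^{2}\right) = 2 + H + H^{2}$)
$J{\left(a \right)} = a^{2} \left(2 + \frac{2}{a} + \frac{4}{a^{2}}\right)$ ($J{\left(a \right)} = \left(2 + \frac{2}{a} + \left(\frac{2}{a}\right)^{2}\right) a^{2} = \left(2 + \frac{2}{a} + \frac{4}{a^{2}}\right) a^{2} = a^{2} \left(2 + \frac{2}{a} + \frac{4}{a^{2}}\right)$)
$J{\left(m{\left(5,1 \right)} \right)} + 31 \left(-14\right) = \left(4 + 2 \left(5 + 5\right) + 2 \left(5 + 5\right)^{2}\right) + 31 \left(-14\right) = \left(4 + 2 \cdot 10 + 2 \cdot 10^{2}\right) - 434 = \left(4 + 20 + 2 \cdot 100\right) - 434 = \left(4 + 20 + 200\right) - 434 = 224 - 434 = -210$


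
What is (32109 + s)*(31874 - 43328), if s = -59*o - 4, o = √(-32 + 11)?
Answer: -367730670 + 675786*I*√21 ≈ -3.6773e+8 + 3.0968e+6*I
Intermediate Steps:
o = I*√21 (o = √(-21) = I*√21 ≈ 4.5826*I)
s = -4 - 59*I*√21 (s = -59*I*√21 - 4 = -4 - 59*I*√21 ≈ -4.0 - 270.37*I)
(32109 + s)*(31874 - 43328) = (32109 + (-4 - 59*I*√21))*(31874 - 43328) = (32105 - 59*I*√21)*(-11454) = -367730670 + 675786*I*√21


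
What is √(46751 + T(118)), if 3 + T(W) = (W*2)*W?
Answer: 2*√18649 ≈ 273.12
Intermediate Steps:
T(W) = -3 + 2*W² (T(W) = -3 + (W*2)*W = -3 + (2*W)*W = -3 + 2*W²)
√(46751 + T(118)) = √(46751 + (-3 + 2*118²)) = √(46751 + (-3 + 2*13924)) = √(46751 + (-3 + 27848)) = √(46751 + 27845) = √74596 = 2*√18649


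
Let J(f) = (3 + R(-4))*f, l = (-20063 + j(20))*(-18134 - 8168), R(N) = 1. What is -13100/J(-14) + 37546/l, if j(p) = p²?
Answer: 120982333271/517176226 ≈ 233.93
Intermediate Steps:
l = 517176226 (l = (-20063 + 20²)*(-18134 - 8168) = (-20063 + 400)*(-26302) = -19663*(-26302) = 517176226)
J(f) = 4*f (J(f) = (3 + 1)*f = 4*f)
-13100/J(-14) + 37546/l = -13100/(4*(-14)) + 37546/517176226 = -13100/(-56) + 37546*(1/517176226) = -13100*(-1/56) + 18773/258588113 = 3275/14 + 18773/258588113 = 120982333271/517176226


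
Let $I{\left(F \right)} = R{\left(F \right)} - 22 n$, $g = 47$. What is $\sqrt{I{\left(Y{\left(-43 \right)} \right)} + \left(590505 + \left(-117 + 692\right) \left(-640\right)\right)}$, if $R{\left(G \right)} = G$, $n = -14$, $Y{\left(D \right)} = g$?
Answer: $2 \sqrt{55715} \approx 472.08$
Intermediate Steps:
$Y{\left(D \right)} = 47$
$I{\left(F \right)} = 308 + F$ ($I{\left(F \right)} = F - -308 = F + 308 = 308 + F$)
$\sqrt{I{\left(Y{\left(-43 \right)} \right)} + \left(590505 + \left(-117 + 692\right) \left(-640\right)\right)} = \sqrt{\left(308 + 47\right) + \left(590505 + \left(-117 + 692\right) \left(-640\right)\right)} = \sqrt{355 + \left(590505 + 575 \left(-640\right)\right)} = \sqrt{355 + \left(590505 - 368000\right)} = \sqrt{355 + 222505} = \sqrt{222860} = 2 \sqrt{55715}$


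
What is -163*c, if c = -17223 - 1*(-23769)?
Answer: -1066998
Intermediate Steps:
c = 6546 (c = -17223 + 23769 = 6546)
-163*c = -163*6546 = -1066998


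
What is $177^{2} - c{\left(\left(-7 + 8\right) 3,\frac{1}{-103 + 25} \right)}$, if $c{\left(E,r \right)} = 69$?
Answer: $31260$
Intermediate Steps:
$177^{2} - c{\left(\left(-7 + 8\right) 3,\frac{1}{-103 + 25} \right)} = 177^{2} - 69 = 31329 - 69 = 31260$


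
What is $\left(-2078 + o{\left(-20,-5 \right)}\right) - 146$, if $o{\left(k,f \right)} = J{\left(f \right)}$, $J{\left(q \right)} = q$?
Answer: $-2229$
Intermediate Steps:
$o{\left(k,f \right)} = f$
$\left(-2078 + o{\left(-20,-5 \right)}\right) - 146 = \left(-2078 - 5\right) - 146 = -2083 - 146 = -2229$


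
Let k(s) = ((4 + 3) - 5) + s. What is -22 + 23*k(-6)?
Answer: -114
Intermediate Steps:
k(s) = 2 + s (k(s) = (7 - 5) + s = 2 + s)
-22 + 23*k(-6) = -22 + 23*(2 - 6) = -22 + 23*(-4) = -22 - 92 = -114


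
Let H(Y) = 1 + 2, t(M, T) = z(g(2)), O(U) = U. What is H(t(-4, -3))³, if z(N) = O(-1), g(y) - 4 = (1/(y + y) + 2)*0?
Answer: 27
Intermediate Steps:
g(y) = 4 (g(y) = 4 + (1/(y + y) + 2)*0 = 4 + (1/(2*y) + 2)*0 = 4 + (2 + 1/(2*y))*0 = 4 + 0 = 4)
z(N) = -1
t(M, T) = -1
H(Y) = 3
H(t(-4, -3))³ = 3³ = 27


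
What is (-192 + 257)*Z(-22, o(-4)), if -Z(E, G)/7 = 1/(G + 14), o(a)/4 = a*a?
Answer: -35/6 ≈ -5.8333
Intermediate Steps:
o(a) = 4*a² (o(a) = 4*(a*a) = 4*a²)
Z(E, G) = -7/(14 + G) (Z(E, G) = -7/(G + 14) = -7/(14 + G))
(-192 + 257)*Z(-22, o(-4)) = (-192 + 257)*(-7/(14 + 4*(-4)²)) = 65*(-7/(14 + 4*16)) = 65*(-7/(14 + 64)) = 65*(-7/78) = -35/6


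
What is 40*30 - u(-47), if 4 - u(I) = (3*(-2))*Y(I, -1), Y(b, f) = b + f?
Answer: 1484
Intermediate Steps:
u(I) = -2 + 6*I (u(I) = 4 - 3*(-2)*(I - 1) = 4 - (-6)*(-1 + I) = 4 - (6 - 6*I) = 4 + (-6 + 6*I) = -2 + 6*I)
40*30 - u(-47) = 40*30 - (-2 + 6*(-47)) = 1200 - (-2 - 282) = 1200 - 1*(-284) = 1200 + 284 = 1484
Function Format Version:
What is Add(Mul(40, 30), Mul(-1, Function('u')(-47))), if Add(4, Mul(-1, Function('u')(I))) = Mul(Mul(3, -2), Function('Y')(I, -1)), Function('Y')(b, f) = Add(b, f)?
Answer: 1484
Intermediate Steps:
Function('u')(I) = Add(-2, Mul(6, I)) (Function('u')(I) = Add(4, Mul(-1, Mul(Mul(3, -2), Add(I, -1)))) = Add(4, Mul(-1, Mul(-6, Add(-1, I)))) = Add(4, Mul(-1, Add(6, Mul(-6, I)))) = Add(4, Add(-6, Mul(6, I))) = Add(-2, Mul(6, I)))
Add(Mul(40, 30), Mul(-1, Function('u')(-47))) = Add(Mul(40, 30), Mul(-1, Add(-2, Mul(6, -47)))) = Add(1200, Mul(-1, Add(-2, -282))) = Add(1200, Mul(-1, -284)) = Add(1200, 284) = 1484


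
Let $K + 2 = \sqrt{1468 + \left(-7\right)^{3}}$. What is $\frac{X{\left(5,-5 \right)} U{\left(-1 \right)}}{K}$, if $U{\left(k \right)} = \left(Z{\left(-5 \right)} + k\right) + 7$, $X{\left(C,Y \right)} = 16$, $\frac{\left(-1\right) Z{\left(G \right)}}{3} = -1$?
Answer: $\frac{288}{1121} + \frac{2160 \sqrt{5}}{1121} \approx 4.5655$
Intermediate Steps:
$Z{\left(G \right)} = 3$ ($Z{\left(G \right)} = \left(-3\right) \left(-1\right) = 3$)
$U{\left(k \right)} = 10 + k$ ($U{\left(k \right)} = \left(3 + k\right) + 7 = 10 + k$)
$K = -2 + 15 \sqrt{5}$ ($K = -2 + \sqrt{1468 + \left(-7\right)^{3}} = -2 + \sqrt{1468 - 343} = -2 + \sqrt{1125} = -2 + 15 \sqrt{5} \approx 31.541$)
$\frac{X{\left(5,-5 \right)} U{\left(-1 \right)}}{K} = \frac{16 \left(10 - 1\right)}{-2 + 15 \sqrt{5}} = \frac{16 \cdot 9}{-2 + 15 \sqrt{5}} = \frac{144}{-2 + 15 \sqrt{5}}$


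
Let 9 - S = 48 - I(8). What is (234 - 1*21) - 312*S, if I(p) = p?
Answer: 9885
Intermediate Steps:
S = -31 (S = 9 - (48 - 1*8) = 9 - (48 - 8) = 9 - 1*40 = 9 - 40 = -31)
(234 - 1*21) - 312*S = (234 - 1*21) - 312*(-31) = (234 - 21) + 9672 = 213 + 9672 = 9885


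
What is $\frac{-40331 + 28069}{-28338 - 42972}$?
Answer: $\frac{6131}{35655} \approx 0.17195$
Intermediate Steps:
$\frac{-40331 + 28069}{-28338 - 42972} = - \frac{12262}{-71310} = \left(-12262\right) \left(- \frac{1}{71310}\right) = \frac{6131}{35655}$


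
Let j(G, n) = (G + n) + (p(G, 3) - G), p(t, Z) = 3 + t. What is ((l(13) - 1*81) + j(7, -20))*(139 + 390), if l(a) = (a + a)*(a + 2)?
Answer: 158171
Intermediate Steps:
l(a) = 2*a*(2 + a) (l(a) = (2*a)*(2 + a) = 2*a*(2 + a))
j(G, n) = 3 + G + n (j(G, n) = (G + n) + ((3 + G) - G) = (G + n) + 3 = 3 + G + n)
((l(13) - 1*81) + j(7, -20))*(139 + 390) = ((2*13*(2 + 13) - 1*81) + (3 + 7 - 20))*(139 + 390) = ((2*13*15 - 81) - 10)*529 = ((390 - 81) - 10)*529 = (309 - 10)*529 = 299*529 = 158171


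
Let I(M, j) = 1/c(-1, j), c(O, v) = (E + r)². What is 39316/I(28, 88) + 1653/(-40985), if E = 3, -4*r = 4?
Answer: 6445463387/40985 ≈ 1.5726e+5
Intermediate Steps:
r = -1 (r = -¼*4 = -1)
c(O, v) = 4 (c(O, v) = (3 - 1)² = 2² = 4)
I(M, j) = ¼ (I(M, j) = 1/4 = ¼)
39316/I(28, 88) + 1653/(-40985) = 39316/(¼) + 1653/(-40985) = 39316*4 + 1653*(-1/40985) = 157264 - 1653/40985 = 6445463387/40985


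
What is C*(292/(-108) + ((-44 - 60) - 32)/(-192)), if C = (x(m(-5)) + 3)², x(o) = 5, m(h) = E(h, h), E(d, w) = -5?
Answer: -3448/27 ≈ -127.70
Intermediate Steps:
m(h) = -5
C = 64 (C = (5 + 3)² = 8² = 64)
C*(292/(-108) + ((-44 - 60) - 32)/(-192)) = 64*(292/(-108) + ((-44 - 60) - 32)/(-192)) = 64*(292*(-1/108) + (-104 - 32)*(-1/192)) = 64*(-73/27 - 136*(-1/192)) = 64*(-73/27 + 17/24) = 64*(-431/216) = -3448/27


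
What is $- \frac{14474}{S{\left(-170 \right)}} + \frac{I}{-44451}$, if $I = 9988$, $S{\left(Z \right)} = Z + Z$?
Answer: $\frac{29090357}{686970} \approx 42.346$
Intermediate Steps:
$S{\left(Z \right)} = 2 Z$
$- \frac{14474}{S{\left(-170 \right)}} + \frac{I}{-44451} = - \frac{14474}{2 \left(-170\right)} + \frac{9988}{-44451} = - \frac{14474}{-340} + 9988 \left(- \frac{1}{44451}\right) = \left(-14474\right) \left(- \frac{1}{340}\right) - \frac{908}{4041} = \frac{7237}{170} - \frac{908}{4041} = \frac{29090357}{686970}$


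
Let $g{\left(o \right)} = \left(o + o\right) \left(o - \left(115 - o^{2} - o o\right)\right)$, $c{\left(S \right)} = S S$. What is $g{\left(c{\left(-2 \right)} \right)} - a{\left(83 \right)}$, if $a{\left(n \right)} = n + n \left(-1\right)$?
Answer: $-632$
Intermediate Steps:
$c{\left(S \right)} = S^{2}$
$g{\left(o \right)} = 2 o \left(-115 + o + 2 o^{2}\right)$ ($g{\left(o \right)} = 2 o \left(o + \left(\left(o^{2} + o^{2}\right) - 115\right)\right) = 2 o \left(o + \left(2 o^{2} - 115\right)\right) = 2 o \left(o + \left(-115 + 2 o^{2}\right)\right) = 2 o \left(-115 + o + 2 o^{2}\right)$)
$a{\left(n \right)} = 0$ ($a{\left(n \right)} = n - n = 0$)
$g{\left(c{\left(-2 \right)} \right)} - a{\left(83 \right)} = 2 \left(-2\right)^{2} \left(-115 + \left(-2\right)^{2} + 2 \left(\left(-2\right)^{2}\right)^{2}\right) - 0 = 2 \cdot 4 \left(-115 + 4 + 2 \cdot 4^{2}\right) + 0 = 2 \cdot 4 \left(-115 + 4 + 2 \cdot 16\right) + 0 = 2 \cdot 4 \left(-115 + 4 + 32\right) + 0 = 2 \cdot 4 \left(-79\right) + 0 = -632 + 0 = -632$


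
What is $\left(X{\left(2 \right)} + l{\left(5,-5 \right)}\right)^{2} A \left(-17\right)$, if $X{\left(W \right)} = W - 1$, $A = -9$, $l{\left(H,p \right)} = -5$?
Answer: $2448$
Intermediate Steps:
$X{\left(W \right)} = -1 + W$
$\left(X{\left(2 \right)} + l{\left(5,-5 \right)}\right)^{2} A \left(-17\right) = \left(\left(-1 + 2\right) - 5\right)^{2} \left(-9\right) \left(-17\right) = \left(1 - 5\right)^{2} \left(-9\right) \left(-17\right) = \left(-4\right)^{2} \left(-9\right) \left(-17\right) = 16 \left(-9\right) \left(-17\right) = \left(-144\right) \left(-17\right) = 2448$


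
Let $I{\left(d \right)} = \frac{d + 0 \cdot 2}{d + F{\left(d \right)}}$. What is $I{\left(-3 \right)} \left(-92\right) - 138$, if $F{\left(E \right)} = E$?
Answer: $-184$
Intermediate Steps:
$I{\left(d \right)} = \frac{1}{2}$ ($I{\left(d \right)} = \frac{d + 0 \cdot 2}{d + d} = \frac{d + 0}{2 d} = d \frac{1}{2 d} = \frac{1}{2}$)
$I{\left(-3 \right)} \left(-92\right) - 138 = \frac{1}{2} \left(-92\right) - 138 = -46 - 138 = -184$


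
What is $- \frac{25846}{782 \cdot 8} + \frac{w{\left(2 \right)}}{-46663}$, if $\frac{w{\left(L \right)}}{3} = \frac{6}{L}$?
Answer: $- \frac{603054101}{145961864} \approx -4.1316$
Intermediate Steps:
$w{\left(L \right)} = \frac{18}{L}$ ($w{\left(L \right)} = 3 \frac{6}{L} = \frac{18}{L}$)
$- \frac{25846}{782 \cdot 8} + \frac{w{\left(2 \right)}}{-46663} = - \frac{25846}{782 \cdot 8} + \frac{18 \cdot \frac{1}{2}}{-46663} = - \frac{25846}{6256} + 18 \cdot \frac{1}{2} \left(- \frac{1}{46663}\right) = \left(-25846\right) \frac{1}{6256} + 9 \left(- \frac{1}{46663}\right) = - \frac{12923}{3128} - \frac{9}{46663} = - \frac{603054101}{145961864}$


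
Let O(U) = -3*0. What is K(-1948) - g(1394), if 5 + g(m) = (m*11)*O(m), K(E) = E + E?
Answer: -3891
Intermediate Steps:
O(U) = 0
K(E) = 2*E
g(m) = -5 (g(m) = -5 + (m*11)*0 = -5 + (11*m)*0 = -5 + 0 = -5)
K(-1948) - g(1394) = 2*(-1948) - 1*(-5) = -3896 + 5 = -3891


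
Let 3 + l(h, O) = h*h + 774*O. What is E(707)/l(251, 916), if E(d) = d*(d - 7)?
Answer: 247450/385991 ≈ 0.64108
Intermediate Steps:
E(d) = d*(-7 + d)
l(h, O) = -3 + h**2 + 774*O (l(h, O) = -3 + (h*h + 774*O) = -3 + (h**2 + 774*O) = -3 + h**2 + 774*O)
E(707)/l(251, 916) = (707*(-7 + 707))/(-3 + 251**2 + 774*916) = (707*700)/(-3 + 63001 + 708984) = 494900/771982 = 494900*(1/771982) = 247450/385991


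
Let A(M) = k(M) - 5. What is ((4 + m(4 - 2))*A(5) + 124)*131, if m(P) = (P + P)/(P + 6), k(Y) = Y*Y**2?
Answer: 86984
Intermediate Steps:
k(Y) = Y**3
A(M) = -5 + M**3 (A(M) = M**3 - 5 = -5 + M**3)
m(P) = 2*P/(6 + P) (m(P) = (2*P)/(6 + P) = 2*P/(6 + P))
((4 + m(4 - 2))*A(5) + 124)*131 = ((4 + 2*(4 - 2)/(6 + (4 - 2)))*(-5 + 5**3) + 124)*131 = ((4 + 2*2/(6 + 2))*(-5 + 125) + 124)*131 = ((4 + 2*2/8)*120 + 124)*131 = ((4 + 2*2*(1/8))*120 + 124)*131 = ((4 + 1/2)*120 + 124)*131 = ((9/2)*120 + 124)*131 = (540 + 124)*131 = 664*131 = 86984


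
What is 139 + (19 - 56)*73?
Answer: -2562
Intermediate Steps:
139 + (19 - 56)*73 = 139 - 37*73 = 139 - 2701 = -2562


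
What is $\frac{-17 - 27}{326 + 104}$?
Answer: $- \frac{22}{215} \approx -0.10233$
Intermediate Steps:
$\frac{-17 - 27}{326 + 104} = - \frac{44}{430} = \left(-44\right) \frac{1}{430} = - \frac{22}{215}$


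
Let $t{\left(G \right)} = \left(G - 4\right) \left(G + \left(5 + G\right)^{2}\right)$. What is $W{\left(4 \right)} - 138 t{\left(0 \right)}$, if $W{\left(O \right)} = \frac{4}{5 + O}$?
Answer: $\frac{124204}{9} \approx 13800.0$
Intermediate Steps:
$t{\left(G \right)} = \left(-4 + G\right) \left(G + \left(5 + G\right)^{2}\right)$
$W{\left(4 \right)} - 138 t{\left(0 \right)} = \frac{4}{5 + 4} - 138 \left(-100 + 0^{3} - 0 + 7 \cdot 0^{2}\right) = \frac{4}{9} - 138 \left(-100 + 0 + 0 + 7 \cdot 0\right) = 4 \cdot \frac{1}{9} - 138 \left(-100 + 0 + 0 + 0\right) = \frac{4}{9} - -13800 = \frac{4}{9} + 13800 = \frac{124204}{9}$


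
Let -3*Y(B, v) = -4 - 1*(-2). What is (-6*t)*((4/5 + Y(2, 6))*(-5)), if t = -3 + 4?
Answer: 44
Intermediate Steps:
Y(B, v) = ⅔ (Y(B, v) = -(-4 - 1*(-2))/3 = -(-4 + 2)/3 = -⅓*(-2) = ⅔)
t = 1
(-6*t)*((4/5 + Y(2, 6))*(-5)) = (-6*1)*((4/5 + ⅔)*(-5)) = -6*(4*(⅕) + ⅔)*(-5) = -6*(⅘ + ⅔)*(-5) = -44*(-5)/5 = -6*(-22/3) = 44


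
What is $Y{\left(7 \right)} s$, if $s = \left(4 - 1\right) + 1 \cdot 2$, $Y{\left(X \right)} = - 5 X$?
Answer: $-175$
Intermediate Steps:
$s = 5$ ($s = \left(4 - 1\right) + 2 = 3 + 2 = 5$)
$Y{\left(7 \right)} s = \left(-5\right) 7 \cdot 5 = \left(-35\right) 5 = -175$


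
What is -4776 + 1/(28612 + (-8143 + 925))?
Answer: -102177743/21394 ≈ -4776.0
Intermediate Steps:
-4776 + 1/(28612 + (-8143 + 925)) = -4776 + 1/(28612 - 7218) = -4776 + 1/21394 = -102177743/21394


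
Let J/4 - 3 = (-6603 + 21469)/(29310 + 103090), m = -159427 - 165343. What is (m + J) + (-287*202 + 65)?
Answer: -6333131417/16550 ≈ -3.8267e+5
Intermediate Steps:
m = -324770
J = 206033/16550 (J = 12 + 4*((-6603 + 21469)/(29310 + 103090)) = 12 + 4*(14866/132400) = 12 + 4*(14866*(1/132400)) = 12 + 4*(7433/66200) = 12 + 7433/16550 = 206033/16550 ≈ 12.449)
(m + J) + (-287*202 + 65) = (-324770 + 206033/16550) + (-287*202 + 65) = -5374737467/16550 + (-57974 + 65) = -5374737467/16550 - 57909 = -6333131417/16550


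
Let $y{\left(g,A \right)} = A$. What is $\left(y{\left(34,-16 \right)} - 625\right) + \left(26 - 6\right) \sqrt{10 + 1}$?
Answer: $-641 + 20 \sqrt{11} \approx -574.67$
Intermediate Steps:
$\left(y{\left(34,-16 \right)} - 625\right) + \left(26 - 6\right) \sqrt{10 + 1} = \left(-16 - 625\right) + \left(26 - 6\right) \sqrt{10 + 1} = -641 + 20 \sqrt{11}$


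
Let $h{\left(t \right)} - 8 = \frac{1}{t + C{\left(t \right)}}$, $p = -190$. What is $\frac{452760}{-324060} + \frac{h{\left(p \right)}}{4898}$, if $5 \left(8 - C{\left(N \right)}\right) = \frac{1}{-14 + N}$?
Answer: $- \frac{311511774360}{223223286301} \approx -1.3955$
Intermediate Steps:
$C{\left(N \right)} = 8 - \frac{1}{5 \left(-14 + N\right)}$
$h{\left(t \right)} = 8 + \frac{1}{t + \frac{-561 + 40 t}{5 \left(-14 + t\right)}}$
$\frac{452760}{-324060} + \frac{h{\left(p \right)}}{4898} = \frac{452760}{-324060} + \frac{\frac{1}{-561 - -5700 + 5 \left(-190\right)^{2}} \left(-4558 - -44650 + 40 \left(-190\right)^{2}\right)}{4898} = 452760 \left(- \frac{1}{324060}\right) + \frac{-4558 + 44650 + 40 \cdot 36100}{-561 + 5700 + 5 \cdot 36100} \cdot \frac{1}{4898} = - \frac{686}{491} + \frac{-4558 + 44650 + 1444000}{-561 + 5700 + 180500} \cdot \frac{1}{4898} = - \frac{686}{491} + \frac{1}{185639} \cdot 1484092 \cdot \frac{1}{4898} = - \frac{686}{491} + \frac{1484092}{185639} \cdot \frac{1}{4898} = - \frac{686}{491} + \frac{742046}{454629911} = - \frac{311511774360}{223223286301}$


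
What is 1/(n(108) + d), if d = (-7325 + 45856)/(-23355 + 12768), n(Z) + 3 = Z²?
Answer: 10587/123416476 ≈ 8.5783e-5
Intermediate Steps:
n(Z) = -3 + Z²
d = -38531/10587 (d = 38531/(-10587) = 38531*(-1/10587) = -38531/10587 ≈ -3.6395)
1/(n(108) + d) = 1/((-3 + 108²) - 38531/10587) = 1/((-3 + 11664) - 38531/10587) = 1/(11661 - 38531/10587) = 1/(123416476/10587) = 10587/123416476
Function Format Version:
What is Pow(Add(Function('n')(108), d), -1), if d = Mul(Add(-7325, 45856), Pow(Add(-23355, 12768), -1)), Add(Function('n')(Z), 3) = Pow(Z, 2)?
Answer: Rational(10587, 123416476) ≈ 8.5783e-5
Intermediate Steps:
Function('n')(Z) = Add(-3, Pow(Z, 2))
d = Rational(-38531, 10587) (d = Mul(38531, Pow(-10587, -1)) = Mul(38531, Rational(-1, 10587)) = Rational(-38531, 10587) ≈ -3.6395)
Pow(Add(Function('n')(108), d), -1) = Pow(Add(Add(-3, Pow(108, 2)), Rational(-38531, 10587)), -1) = Pow(Add(Add(-3, 11664), Rational(-38531, 10587)), -1) = Pow(Add(11661, Rational(-38531, 10587)), -1) = Pow(Rational(123416476, 10587), -1) = Rational(10587, 123416476)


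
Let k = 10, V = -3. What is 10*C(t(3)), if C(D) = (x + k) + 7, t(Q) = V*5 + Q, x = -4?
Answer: 130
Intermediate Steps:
t(Q) = -15 + Q (t(Q) = -3*5 + Q = -15 + Q)
C(D) = 13 (C(D) = (-4 + 10) + 7 = 6 + 7 = 13)
10*C(t(3)) = 10*13 = 130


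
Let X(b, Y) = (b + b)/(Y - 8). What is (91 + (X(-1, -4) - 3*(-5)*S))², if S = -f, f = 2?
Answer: 134689/36 ≈ 3741.4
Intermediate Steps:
X(b, Y) = 2*b/(-8 + Y) (X(b, Y) = (2*b)/(-8 + Y) = 2*b/(-8 + Y))
S = -2 (S = -1*2 = -2)
(91 + (X(-1, -4) - 3*(-5)*S))² = (91 + (2*(-1)/(-8 - 4) - 3*(-5)*(-2)))² = (91 + (2*(-1)/(-12) - (-15)*(-2)))² = (91 + (2*(-1)*(-1/12) - 1*30))² = (91 + (⅙ - 30))² = (91 - 179/6)² = (367/6)² = 134689/36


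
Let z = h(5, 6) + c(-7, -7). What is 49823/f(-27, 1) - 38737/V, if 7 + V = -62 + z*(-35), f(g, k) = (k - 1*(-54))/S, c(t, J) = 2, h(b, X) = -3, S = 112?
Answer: 191856519/1870 ≈ 1.0260e+5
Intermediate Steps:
f(g, k) = 27/56 + k/112 (f(g, k) = (k - 1*(-54))/112 = (k + 54)*(1/112) = (54 + k)*(1/112) = 27/56 + k/112)
z = -1 (z = -3 + 2 = -1)
V = -34 (V = -7 + (-62 - 1*(-35)) = -7 + (-62 + 35) = -7 - 27 = -34)
49823/f(-27, 1) - 38737/V = 49823/(27/56 + (1/112)*1) - 38737/(-34) = 49823/(27/56 + 1/112) - 38737*(-1/34) = 49823/(55/112) + 38737/34 = 49823*(112/55) + 38737/34 = 5580176/55 + 38737/34 = 191856519/1870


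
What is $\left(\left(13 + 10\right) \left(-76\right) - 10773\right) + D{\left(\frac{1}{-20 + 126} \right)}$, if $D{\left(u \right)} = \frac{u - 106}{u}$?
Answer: $-23756$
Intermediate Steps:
$D{\left(u \right)} = \frac{-106 + u}{u}$ ($D{\left(u \right)} = \frac{u - 106}{u} = \frac{-106 + u}{u}$)
$\left(\left(13 + 10\right) \left(-76\right) - 10773\right) + D{\left(\frac{1}{-20 + 126} \right)} = \left(\left(13 + 10\right) \left(-76\right) - 10773\right) + \frac{-106 + \frac{1}{-20 + 126}}{\frac{1}{-20 + 126}} = \left(23 \left(-76\right) - 10773\right) + \frac{-106 + \frac{1}{106}}{\frac{1}{106}} = \left(-1748 - 10773\right) + \frac{1}{\frac{1}{106}} \left(-106 + \frac{1}{106}\right) = -12521 + 106 \left(- \frac{11235}{106}\right) = -12521 - 11235 = -23756$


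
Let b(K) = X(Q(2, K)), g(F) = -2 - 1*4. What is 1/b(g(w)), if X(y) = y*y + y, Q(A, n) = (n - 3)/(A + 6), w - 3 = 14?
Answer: 64/9 ≈ 7.1111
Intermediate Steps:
w = 17 (w = 3 + 14 = 17)
Q(A, n) = (-3 + n)/(6 + A)
g(F) = -6 (g(F) = -2 - 4 = -6)
X(y) = y + y**2 (X(y) = y**2 + y = y + y**2)
b(K) = (-3/8 + K/8)*(5/8 + K/8) (b(K) = ((-3 + K)/(6 + 2))*(1 + (-3 + K)/(6 + 2)) = ((-3 + K)/8)*(1 + (-3 + K)/8) = (-3/8 + K/8)*(1 + (-3/8 + K/8)) = (-3/8 + K/8)*(5/8 + K/8))
1/b(g(w)) = 1/((-3 - 6)*(5 - 6)/64) = 1/((1/64)*(-9)*(-1)) = 1/(9/64) = 64/9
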